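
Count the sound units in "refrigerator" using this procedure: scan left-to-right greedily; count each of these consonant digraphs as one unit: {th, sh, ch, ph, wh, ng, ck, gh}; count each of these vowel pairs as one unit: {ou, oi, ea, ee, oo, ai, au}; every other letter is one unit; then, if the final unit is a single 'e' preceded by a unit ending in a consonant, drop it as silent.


Word: "refrigerator" (12 letters)
Left-to-right scan:
  1. 'r' (letter)
  2. 'e' (letter)
  3. 'f' (letter)
  4. 'r' (letter)
  5. 'i' (letter)
  6. 'g' (letter)
  7. 'e' (letter)
  8. 'r' (letter)
  9. 'a' (letter)
  10. 't' (letter)
  11. 'o' (letter)
  12. 'r' (letter)
Units from scan: 12
Sound units = 12 units


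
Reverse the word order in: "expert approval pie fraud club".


Original: "expert approval pie fraud club"
Words (1..n): expert | approval | pie | fraud | club
Reversed (n..1): club | fraud | pie | approval | expert
Result = "club fraud pie approval expert"


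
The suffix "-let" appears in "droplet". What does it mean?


Suffix: -let
Example: droplet = drop + -let
Meaning = small


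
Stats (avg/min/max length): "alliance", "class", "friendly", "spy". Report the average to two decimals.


Lengths: "alliance"=8, "class"=5, "friendly"=8, "spy"=3
Sum = 24, Count = 4
Average = 24/4 = 6.00
= avg=6.00, min=3, max=8


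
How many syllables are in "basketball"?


Word: "basketball"
Syllable breakdown: bas / ket / ball
Counting: 3 parts
= 3 syllables


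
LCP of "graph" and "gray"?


Word 1: "graph"
Word 2: "gray"
Comparing from start:
  Pos 0: 'g' == 'g'
  Pos 1: 'r' == 'r'
  Pos 2: 'a' == 'a'
  Pos 3: 'p' != 'y' (stop)
LCP = "gra" (length 3)


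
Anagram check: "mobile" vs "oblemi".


Word 1: "mobile" → sorted: beilmo
Word 2: "oblemi" → sorted: beilmo
Same letters? beilmo == beilmo
Anagram = Yes


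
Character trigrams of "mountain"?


Word: "mountain" (length 8)
Number of trigrams = 8 - 3 + 1 = 6
  Position 0: "mou"
  Position 1: "oun"
  Position 2: "unt"
  Position 3: "nta"
  Position 4: "tai"
  Position 5: "ain"
Trigrams = "mou", "oun", "unt", "nta", "tai", "ain"


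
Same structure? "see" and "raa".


Pattern of "see": [0, 1, 1]
Pattern of "raa": [0, 1, 1]
Patterns match
Same pattern = Yes


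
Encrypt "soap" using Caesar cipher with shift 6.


Word: "soap"
Shift: 6
Each letter → (letter + shift) mod 26:
  's' (18) + 6 = 24 → 'y'
  'o' (14) + 6 = 20 → 'u'
  'a' (0) + 6 = 6 → 'g'
  'p' (15) + 6 = 21 → 'v'
Result = "yugv"


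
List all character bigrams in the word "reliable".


Word: "reliable" (length 8)
Number of bigrams = 8 - 2 + 1 = 7
  Position 0: "re"
  Position 1: "el"
  Position 2: "li"
  Position 3: "ia"
  Position 4: "ab"
  Position 5: "bl"
  Position 6: "le"
Bigrams = "re", "el", "li", "ia", "ab", "bl", "le"


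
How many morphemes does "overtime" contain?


Word: "overtime"
Morphemes: over- / time
Each morpheme carries meaning
= 2 morphemes


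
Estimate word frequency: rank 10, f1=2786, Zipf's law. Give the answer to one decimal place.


Zipf's law: f(r) = f(1) / r
f(1) = 2786
f(10) = 2786 / 10
= 278.6 occurrences


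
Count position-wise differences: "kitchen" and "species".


Comparing character by character (same length = 7):
  Pos 0: 'k' vs 's' !=
  Pos 1: 'i' vs 'p' !=
  Pos 2: 't' vs 'e' !=
  Pos 3: 'c' vs 'c' =
  Pos 4: 'h' vs 'i' !=
  Pos 5: 'e' vs 'e' =
  Pos 6: 'n' vs 's' !=
Hamming distance = 5


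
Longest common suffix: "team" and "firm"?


Word 1: "team"
Word 2: "firm"
Comparing from end:
  Pos -1: 'm' == 'm'
  Pos -2: 'a' != 'r' (stop)
LCS = "m" (length 1)


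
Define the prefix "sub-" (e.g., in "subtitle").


Prefix: sub-
As in: subtitle -> sub- + title
Meaning = under / below


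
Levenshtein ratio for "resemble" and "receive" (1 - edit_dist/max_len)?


Word 1: "resemble" (length 8)
Word 2: "receive" (length 7)
One optimal edit sequence:
  1. keep 'r'
  2. keep 'e'
  3. substitute 's' -> 'c'  (+1)
  4. keep 'e'
  5. delete 'm'  (+1)
  6. substitute 'b' -> 'i'  (+1)
  7. substitute 'l' -> 'v'  (+1)
  8. keep 'e'
Edit distance = 4
Max length = max(8, 7) = 8
Similarity = 1 - 4/8
= 0.5000


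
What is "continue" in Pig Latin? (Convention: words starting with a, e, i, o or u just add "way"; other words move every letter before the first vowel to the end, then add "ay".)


Word: "continue"
Starts with consonant(s) → move to end, add 'ay'
Consonant cluster: "c"
Pig Latin = "ontinuecay"


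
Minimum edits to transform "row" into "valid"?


Word 1: "row" (length 3)
Word 2: "valid" (length 5)
One optimal edit sequence (insert/delete/substitute each cost 1):
  1. insert 'v'  (+1)
  2. insert 'a'  (+1)
  3. substitute 'r' -> 'l'  (+1)
  4. substitute 'o' -> 'i'  (+1)
  5. substitute 'w' -> 'd'  (+1)
Total edit operations: 5
Edit distance = 5


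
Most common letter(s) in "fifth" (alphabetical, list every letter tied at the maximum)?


Word: "fifth"
Letter counts:
  'f': 2
  'h': 1
  'i': 1
  't': 1
Maximum count = 2
Most frequent = 'f' (2 times each)


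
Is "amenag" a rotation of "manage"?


Word: "manage", Candidate: "amenag"
Method: check if candidate is substring of word+word
"managemanage" contains "amenag"? No
Is rotation = No


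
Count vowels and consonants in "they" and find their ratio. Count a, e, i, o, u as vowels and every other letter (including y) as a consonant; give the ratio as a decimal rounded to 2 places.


Word: "they"
Vowels (a,e,i,o,u): 1
Consonants: 3
Ratio = 1/3
= 0.33


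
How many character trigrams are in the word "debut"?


Word: "debut" (length 5)
Number of 3-grams = length - 3 + 1 = 5 - 3 + 1
= 3


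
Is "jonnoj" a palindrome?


Word: "jonnoj"
Reversed: "jonnoj"
Forward == Backward? jonnoj == jonnoj
Palindrome = Yes


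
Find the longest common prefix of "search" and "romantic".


Word 1: "search"
Word 2: "romantic"
Comparing from start:
  Pos 0: 's' != 'r' (stop)
LCP = "" (length 0)


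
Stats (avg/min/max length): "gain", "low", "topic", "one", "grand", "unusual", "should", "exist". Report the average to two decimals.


Lengths: "gain"=4, "low"=3, "topic"=5, "one"=3, "grand"=5, "unusual"=7, "should"=6, "exist"=5
Sum = 38, Count = 8
Average = 38/8 = 4.75
= avg=4.75, min=3, max=7


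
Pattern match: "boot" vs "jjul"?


Pattern of "boot": [0, 1, 1, 2]
Pattern of "jjul": [0, 0, 1, 2]
Patterns do not match
Same pattern = No


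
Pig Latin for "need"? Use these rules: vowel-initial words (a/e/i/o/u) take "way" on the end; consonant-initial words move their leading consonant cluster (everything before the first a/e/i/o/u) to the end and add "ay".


Word: "need"
Starts with consonant(s) → move to end, add 'ay'
Consonant cluster: "n"
Pig Latin = "eednay"


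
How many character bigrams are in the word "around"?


Word: "around" (length 6)
Number of 2-grams = length - 2 + 1 = 6 - 2 + 1
= 5


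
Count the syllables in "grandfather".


Word: "grandfather"
Syllable breakdown: grand · fa · ther
Counting: 3 parts
= 3 syllables


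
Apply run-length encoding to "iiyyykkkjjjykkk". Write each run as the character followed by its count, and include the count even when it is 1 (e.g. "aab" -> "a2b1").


String: "iiyyykkkjjjykkk"
Scanning for consecutive runs:
  'i' x 2
  'y' x 3
  'k' x 3
  'j' x 3
  'y' x 1
  'k' x 3
RLE = "i2y3k3j3y1k3"


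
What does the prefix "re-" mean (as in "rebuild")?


Prefix: re-
Example: rebuild (re- + build)
Meaning = again


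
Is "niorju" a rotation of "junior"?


Word: "junior", Candidate: "niorju"
Method: check if candidate is substring of word+word
"juniorjunior" contains "niorju"? Yes
Is rotation = Yes


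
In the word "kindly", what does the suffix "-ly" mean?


Suffix: -ly
Example: kindly (kind + -ly)
Meaning = in a manner


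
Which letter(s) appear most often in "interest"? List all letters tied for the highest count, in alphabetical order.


Word: "interest"
Letter counts:
  'e': 2
  'i': 1
  'n': 1
  'r': 1
  's': 1
  't': 2
Maximum count = 2
Most frequent = 'e', 't' (2 times each)


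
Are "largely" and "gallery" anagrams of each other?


Word 1: "largely" → sorted: aegllry
Word 2: "gallery" → sorted: aegllry
Same letters? aegllry == aegllry
Anagram = Yes


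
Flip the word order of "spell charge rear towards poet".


Original: "spell charge rear towards poet"
Words (1..n): spell | charge | rear | towards | poet
Reversed (n..1): poet | towards | rear | charge | spell
Result = "poet towards rear charge spell"


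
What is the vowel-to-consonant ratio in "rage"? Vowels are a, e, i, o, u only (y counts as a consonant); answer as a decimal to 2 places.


Word: "rage"
Vowels (a,e,i,o,u): 2
Consonants: 2
Ratio = 2/2
= 1.00


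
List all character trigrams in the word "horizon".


Word: "horizon" (length 7)
Number of trigrams = 7 - 3 + 1 = 5
  Position 0: "hor"
  Position 1: "ori"
  Position 2: "riz"
  Position 3: "izo"
  Position 4: "zon"
Trigrams = "hor", "ori", "riz", "izo", "zon"


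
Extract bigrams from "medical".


Word: "medical" (length 7)
Number of bigrams = 7 - 2 + 1 = 6
  Position 0: "me"
  Position 1: "ed"
  Position 2: "di"
  Position 3: "ic"
  Position 4: "ca"
  Position 5: "al"
Bigrams = "me", "ed", "di", "ic", "ca", "al"


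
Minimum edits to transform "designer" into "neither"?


Word 1: "designer" (length 8)
Word 2: "neither" (length 7)
One optimal edit sequence (insert/delete/substitute each cost 1):
  1. substitute 'd' -> 'n'  (+1)
  2. keep 'e'
  3. delete 's'  (+1)
  4. keep 'i'
  5. substitute 'g' -> 't'  (+1)
  6. substitute 'n' -> 'h'  (+1)
  7. keep 'e'
  8. keep 'r'
Total edit operations: 4
Edit distance = 4


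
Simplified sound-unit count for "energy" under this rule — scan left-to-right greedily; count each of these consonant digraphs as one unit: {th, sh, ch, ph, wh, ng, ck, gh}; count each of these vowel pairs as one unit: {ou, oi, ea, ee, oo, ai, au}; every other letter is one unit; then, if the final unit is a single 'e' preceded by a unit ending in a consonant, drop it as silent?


Word: "energy" (6 letters)
Left-to-right scan:
  [1] 'e' (letter)
  [2] 'n' (letter)
  [3] 'e' (letter)
  [4] 'r' (letter)
  [5] 'g' (letter)
  [6] 'y' (letter)
Units from scan: 6
Sound units = 6 units


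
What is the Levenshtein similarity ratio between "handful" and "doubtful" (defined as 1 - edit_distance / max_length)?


Word 1: "handful" (length 7)
Word 2: "doubtful" (length 8)
One optimal edit sequence:
  1. insert 'd'  (+1)
  2. substitute 'h' -> 'o'  (+1)
  3. substitute 'a' -> 'u'  (+1)
  4. substitute 'n' -> 'b'  (+1)
  5. substitute 'd' -> 't'  (+1)
  6. keep 'f'
  7. keep 'u'
  8. keep 'l'
Edit distance = 5
Max length = max(7, 8) = 8
Similarity = 1 - 5/8
= 0.3750


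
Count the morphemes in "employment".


Word: "employment"
Morphemes: employ / -ment
Each morpheme carries meaning
= 2 morphemes


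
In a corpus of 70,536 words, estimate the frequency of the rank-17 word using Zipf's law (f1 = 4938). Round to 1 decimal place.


Zipf's law: f(r) = f(1) / r
f(1) = 4938
f(17) = 4938 / 17
= 290.5 occurrences


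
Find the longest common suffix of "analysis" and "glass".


Word 1: "analysis"
Word 2: "glass"
Comparing from end:
  Pos -1: 's' == 's'
  Pos -2: 'i' != 's' (stop)
LCS = "s" (length 1)


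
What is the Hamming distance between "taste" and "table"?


Comparing character by character (same length = 5):
  Pos 0: 't' vs 't' =
  Pos 1: 'a' vs 'a' =
  Pos 2: 's' vs 'b' !=
  Pos 3: 't' vs 'l' !=
  Pos 4: 'e' vs 'e' =
Hamming distance = 2


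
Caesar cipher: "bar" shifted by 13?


Word: "bar"
Shift: 13
Each letter → (letter + shift) mod 26:
  'b' (1) + 13 = 14 → 'o'
  'a' (0) + 13 = 13 → 'n'
  'r' (17) + 13 = 4 → 'e'
Result = "one"


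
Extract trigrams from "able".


Word: "able" (length 4)
Number of trigrams = 4 - 3 + 1 = 2
  Position 0: "abl"
  Position 1: "ble"
Trigrams = "abl", "ble"


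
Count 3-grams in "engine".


Word: "engine" (length 6)
Number of 3-grams = length - 3 + 1 = 6 - 3 + 1
= 4


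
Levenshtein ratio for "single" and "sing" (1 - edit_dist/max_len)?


Word 1: "single" (length 6)
Word 2: "sing" (length 4)
One optimal edit sequence:
  1. keep 's'
  2. keep 'i'
  3. keep 'n'
  4. keep 'g'
  5. delete 'l'  (+1)
  6. delete 'e'  (+1)
Edit distance = 2
Max length = max(6, 4) = 6
Similarity = 1 - 2/6
= 0.6667


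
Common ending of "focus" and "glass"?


Word 1: "focus"
Word 2: "glass"
Comparing from end:
  Pos -1: 's' == 's'
  Pos -2: 'u' != 's' (stop)
LCS = "s" (length 1)


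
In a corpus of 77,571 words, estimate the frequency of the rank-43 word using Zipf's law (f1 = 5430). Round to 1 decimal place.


Zipf's law: f(r) = f(1) / r
f(1) = 5430
f(43) = 5430 / 43
= 126.3 occurrences


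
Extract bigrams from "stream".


Word: "stream" (length 6)
Number of bigrams = 6 - 2 + 1 = 5
  Position 0: "st"
  Position 1: "tr"
  Position 2: "re"
  Position 3: "ea"
  Position 4: "am"
Bigrams = "st", "tr", "re", "ea", "am"


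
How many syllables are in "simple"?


Word: "simple"
Syllable breakdown: sim-ple
Counting: 2 parts
= 2 syllables


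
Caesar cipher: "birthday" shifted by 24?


Word: "birthday"
Shift: 24
Each letter → (letter + shift) mod 26:
  'b' (1) + 24 = 25 → 'z'
  'i' (8) + 24 = 6 → 'g'
  'r' (17) + 24 = 15 → 'p'
  't' (19) + 24 = 17 → 'r'
  'h' (7) + 24 = 5 → 'f'
  'd' (3) + 24 = 1 → 'b'
  'a' (0) + 24 = 24 → 'y'
  'y' (24) + 24 = 22 → 'w'
Result = "zgprfbyw"


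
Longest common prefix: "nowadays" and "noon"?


Word 1: "nowadays"
Word 2: "noon"
Comparing from start:
  Pos 0: 'n' == 'n'
  Pos 1: 'o' == 'o'
  Pos 2: 'w' != 'o' (stop)
LCP = "no" (length 2)


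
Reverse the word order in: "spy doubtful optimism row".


Original: "spy doubtful optimism row"
Words (1..n): spy | doubtful | optimism | row
Reversed (n..1): row | optimism | doubtful | spy
Result = "row optimism doubtful spy"


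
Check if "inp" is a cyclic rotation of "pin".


Word: "pin", Candidate: "inp"
Method: check if candidate is substring of word+word
"pinpin" contains "inp"? Yes
Is rotation = Yes


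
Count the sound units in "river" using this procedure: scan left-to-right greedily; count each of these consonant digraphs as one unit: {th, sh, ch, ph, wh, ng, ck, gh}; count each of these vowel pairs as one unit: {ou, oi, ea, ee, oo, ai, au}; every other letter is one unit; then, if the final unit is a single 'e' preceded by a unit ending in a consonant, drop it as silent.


Word: "river" (5 letters)
Left-to-right scan:
  [1] 'r' (letter)
  [2] 'i' (letter)
  [3] 'v' (letter)
  [4] 'e' (letter)
  [5] 'r' (letter)
Units from scan: 5
Sound units = 5 units


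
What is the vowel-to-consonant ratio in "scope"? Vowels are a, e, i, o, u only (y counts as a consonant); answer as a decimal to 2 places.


Word: "scope"
Vowels (a,e,i,o,u): 2
Consonants: 3
Ratio = 2/3
= 0.67


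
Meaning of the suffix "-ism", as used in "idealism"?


Suffix: -ism
Example: idealism (ideal + -ism)
Meaning = belief / practice


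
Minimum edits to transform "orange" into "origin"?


Word 1: "orange" (length 6)
Word 2: "origin" (length 6)
One optimal edit sequence (insert/delete/substitute each cost 1):
  1. keep 'o'
  2. keep 'r'
  3. substitute 'a' -> 'i'  (+1)
  4. substitute 'n' -> 'g'  (+1)
  5. substitute 'g' -> 'i'  (+1)
  6. substitute 'e' -> 'n'  (+1)
Total edit operations: 4
Edit distance = 4


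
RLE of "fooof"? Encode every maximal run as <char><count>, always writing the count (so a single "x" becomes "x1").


String: "fooof"
Scanning for consecutive runs:
  'f' x 1
  'o' x 3
  'f' x 1
RLE = "f1o3f1"


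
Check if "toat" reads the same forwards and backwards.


Word: "toat"
Reversed: "taot"
Forward == Backward? toat != taot
Palindrome = No


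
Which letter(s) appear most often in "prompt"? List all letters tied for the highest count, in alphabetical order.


Word: "prompt"
Letter counts:
  'm': 1
  'o': 1
  'p': 2
  'r': 1
  't': 1
Maximum count = 2
Most frequent = 'p' (2 times each)


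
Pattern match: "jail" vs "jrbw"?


Pattern of "jail": [0, 1, 2, 3]
Pattern of "jrbw": [0, 1, 2, 3]
Patterns match
Same pattern = Yes


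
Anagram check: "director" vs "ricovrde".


Word 1: "director" → sorted: cdeiorrt
Word 2: "ricovrde" → sorted: cdeiorrv
Same letters? cdeiorrt != cdeiorrv
Anagram = No


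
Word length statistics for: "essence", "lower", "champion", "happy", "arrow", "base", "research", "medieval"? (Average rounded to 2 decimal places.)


Lengths: "essence"=7, "lower"=5, "champion"=8, "happy"=5, "arrow"=5, "base"=4, "research"=8, "medieval"=8
Sum = 50, Count = 8
Average = 50/8 = 6.25
= avg=6.25, min=4, max=8


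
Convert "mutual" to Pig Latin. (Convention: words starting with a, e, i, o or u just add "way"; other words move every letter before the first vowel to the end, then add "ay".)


Word: "mutual"
Starts with consonant(s) → move to end, add 'ay'
Consonant cluster: "m"
Pig Latin = "utualmay"


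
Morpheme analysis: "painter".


Word: "painter"
Morphemes: paint | -er
Each morpheme carries meaning
= 2 morphemes


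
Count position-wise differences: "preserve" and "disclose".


Comparing character by character (same length = 8):
  Pos 0: 'p' vs 'd' !=
  Pos 1: 'r' vs 'i' !=
  Pos 2: 'e' vs 's' !=
  Pos 3: 's' vs 'c' !=
  Pos 4: 'e' vs 'l' !=
  Pos 5: 'r' vs 'o' !=
  Pos 6: 'v' vs 's' !=
  Pos 7: 'e' vs 'e' =
Hamming distance = 7


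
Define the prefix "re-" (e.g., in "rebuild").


Prefix: re-
Example: rebuild = re- + build
Meaning = again


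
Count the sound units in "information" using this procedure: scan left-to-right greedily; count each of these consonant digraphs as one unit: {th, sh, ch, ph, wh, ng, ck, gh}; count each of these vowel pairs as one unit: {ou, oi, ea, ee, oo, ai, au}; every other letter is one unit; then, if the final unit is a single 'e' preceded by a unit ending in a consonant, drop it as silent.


Word: "information" (11 letters)
Left-to-right scan:
  [1] 'i' (letter)
  [2] 'n' (letter)
  [3] 'f' (letter)
  [4] 'o' (letter)
  [5] 'r' (letter)
  [6] 'm' (letter)
  [7] 'a' (letter)
  [8] 't' (letter)
  [9] 'i' (letter)
  [10] 'o' (letter)
  [11] 'n' (letter)
Units from scan: 11
Sound units = 11 units


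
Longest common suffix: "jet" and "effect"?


Word 1: "jet"
Word 2: "effect"
Comparing from end:
  Pos -1: 't' == 't'
  Pos -2: 'e' != 'c' (stop)
LCS = "t" (length 1)


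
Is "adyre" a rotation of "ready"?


Word: "ready", Candidate: "adyre"
Method: check if candidate is substring of word+word
"readyready" contains "adyre"? Yes
Is rotation = Yes


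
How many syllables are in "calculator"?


Word: "calculator"
Syllable breakdown: cal · cu · la · tor
Counting: 4 parts
= 4 syllables


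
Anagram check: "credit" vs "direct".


Word 1: "credit" → sorted: cdeirt
Word 2: "direct" → sorted: cdeirt
Same letters? cdeirt == cdeirt
Anagram = Yes


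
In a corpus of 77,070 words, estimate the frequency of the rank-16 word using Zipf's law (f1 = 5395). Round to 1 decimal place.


Zipf's law: f(r) = f(1) / r
f(1) = 5395
f(16) = 5395 / 16
= 337.2 occurrences


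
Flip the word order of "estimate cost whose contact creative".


Original: "estimate cost whose contact creative"
Words (1..n): estimate | cost | whose | contact | creative
Reversed (n..1): creative | contact | whose | cost | estimate
Result = "creative contact whose cost estimate"


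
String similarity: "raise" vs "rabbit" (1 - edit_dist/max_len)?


Word 1: "raise" (length 5)
Word 2: "rabbit" (length 6)
One optimal edit sequence:
  1. keep 'r'
  2. keep 'a'
  3. insert 'b'  (+1)
  4. substitute 'i' -> 'b'  (+1)
  5. substitute 's' -> 'i'  (+1)
  6. substitute 'e' -> 't'  (+1)
Edit distance = 4
Max length = max(5, 6) = 6
Similarity = 1 - 4/6
= 0.3333


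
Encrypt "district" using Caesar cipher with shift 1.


Word: "district"
Shift: 1
Each letter → (letter + shift) mod 26:
  'd' (3) + 1 = 4 → 'e'
  'i' (8) + 1 = 9 → 'j'
  's' (18) + 1 = 19 → 't'
  't' (19) + 1 = 20 → 'u'
  'r' (17) + 1 = 18 → 's'
  'i' (8) + 1 = 9 → 'j'
  'c' (2) + 1 = 3 → 'd'
  't' (19) + 1 = 20 → 'u'
Result = "ejtusjdu"


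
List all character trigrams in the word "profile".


Word: "profile" (length 7)
Number of trigrams = 7 - 3 + 1 = 5
  Position 0: "pro"
  Position 1: "rof"
  Position 2: "ofi"
  Position 3: "fil"
  Position 4: "ile"
Trigrams = "pro", "rof", "ofi", "fil", "ile"


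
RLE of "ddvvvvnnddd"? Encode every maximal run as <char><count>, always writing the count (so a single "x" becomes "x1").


String: "ddvvvvnnddd"
Scanning for consecutive runs:
  'd' x 2
  'v' x 4
  'n' x 2
  'd' x 3
RLE = "d2v4n2d3"


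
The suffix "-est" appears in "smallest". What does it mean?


Suffix: -est
As in: smallest -> small + -est
Meaning = most


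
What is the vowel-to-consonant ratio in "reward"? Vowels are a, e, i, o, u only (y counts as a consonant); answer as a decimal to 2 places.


Word: "reward"
Vowels (a,e,i,o,u): 2
Consonants: 4
Ratio = 2/4
= 0.50


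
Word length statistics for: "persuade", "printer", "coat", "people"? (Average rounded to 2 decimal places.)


Lengths: "persuade"=8, "printer"=7, "coat"=4, "people"=6
Sum = 25, Count = 4
Average = 25/4 = 6.25
= avg=6.25, min=4, max=8


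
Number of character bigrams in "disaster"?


Word: "disaster" (length 8)
Number of 2-grams = length - 2 + 1 = 8 - 2 + 1
= 7


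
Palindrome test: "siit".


Word: "siit"
Reversed: "tiis"
Forward == Backward? siit != tiis
Palindrome = No


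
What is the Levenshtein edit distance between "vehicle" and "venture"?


Word 1: "vehicle" (length 7)
Word 2: "venture" (length 7)
One optimal edit sequence (insert/delete/substitute each cost 1):
  1. keep 'v'
  2. keep 'e'
  3. substitute 'h' -> 'n'  (+1)
  4. substitute 'i' -> 't'  (+1)
  5. substitute 'c' -> 'u'  (+1)
  6. substitute 'l' -> 'r'  (+1)
  7. keep 'e'
Total edit operations: 4
Edit distance = 4


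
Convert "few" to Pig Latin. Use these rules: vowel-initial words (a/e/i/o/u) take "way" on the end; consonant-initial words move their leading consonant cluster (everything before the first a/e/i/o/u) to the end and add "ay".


Word: "few"
Starts with consonant(s) → move to end, add 'ay'
Consonant cluster: "f"
Pig Latin = "ewfay"


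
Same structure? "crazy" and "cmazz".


Pattern of "crazy": [0, 1, 2, 3, 4]
Pattern of "cmazz": [0, 1, 2, 3, 3]
Patterns do not match
Same pattern = No


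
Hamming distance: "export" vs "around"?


Comparing character by character (same length = 6):
  Pos 0: 'e' vs 'a' !=
  Pos 1: 'x' vs 'r' !=
  Pos 2: 'p' vs 'o' !=
  Pos 3: 'o' vs 'u' !=
  Pos 4: 'r' vs 'n' !=
  Pos 5: 't' vs 'd' !=
Hamming distance = 6


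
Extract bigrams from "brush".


Word: "brush" (length 5)
Number of bigrams = 5 - 2 + 1 = 4
  Position 0: "br"
  Position 1: "ru"
  Position 2: "us"
  Position 3: "sh"
Bigrams = "br", "ru", "us", "sh"


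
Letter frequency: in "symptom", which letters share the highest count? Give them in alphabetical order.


Word: "symptom"
Letter counts:
  'm': 2
  'o': 1
  'p': 1
  's': 1
  't': 1
  'y': 1
Maximum count = 2
Most frequent = 'm' (2 times each)


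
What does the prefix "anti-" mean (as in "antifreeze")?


Prefix: anti-
Example: antifreeze (anti- + freeze)
Meaning = against


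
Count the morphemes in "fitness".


Word: "fitness"
Morphemes: fit / -ness
Each morpheme carries meaning
= 2 morphemes


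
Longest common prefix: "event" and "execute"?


Word 1: "event"
Word 2: "execute"
Comparing from start:
  Pos 0: 'e' == 'e'
  Pos 1: 'v' != 'x' (stop)
LCP = "e" (length 1)


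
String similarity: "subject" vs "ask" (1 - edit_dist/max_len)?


Word 1: "subject" (length 7)
Word 2: "ask" (length 3)
One optimal edit sequence:
  1. delete 's'  (+1)
  2. delete 'u'  (+1)
  3. delete 'b'  (+1)
  4. delete 'j'  (+1)
  5. substitute 'e' -> 'a'  (+1)
  6. substitute 'c' -> 's'  (+1)
  7. substitute 't' -> 'k'  (+1)
Edit distance = 7
Max length = max(7, 3) = 7
Similarity = 1 - 7/7
= 0.0000


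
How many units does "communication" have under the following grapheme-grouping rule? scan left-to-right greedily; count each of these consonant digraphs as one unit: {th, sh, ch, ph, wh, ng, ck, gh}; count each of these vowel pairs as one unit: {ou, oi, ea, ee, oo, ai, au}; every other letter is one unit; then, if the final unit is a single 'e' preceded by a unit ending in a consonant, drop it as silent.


Word: "communication" (13 letters)
Left-to-right scan:
  (1) 'c' (letter)
  (2) 'o' (letter)
  (3) 'm' (letter)
  (4) 'm' (letter)
  (5) 'u' (letter)
  (6) 'n' (letter)
  (7) 'i' (letter)
  (8) 'c' (letter)
  (9) 'a' (letter)
  (10) 't' (letter)
  (11) 'i' (letter)
  (12) 'o' (letter)
  (13) 'n' (letter)
Units from scan: 13
Sound units = 13 units


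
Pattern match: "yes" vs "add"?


Pattern of "yes": [0, 1, 2]
Pattern of "add": [0, 1, 1]
Patterns do not match
Same pattern = No


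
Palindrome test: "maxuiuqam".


Word: "maxuiuqam"
Reversed: "maquiuxam"
Forward == Backward? maxuiuqam != maquiuxam
Palindrome = No


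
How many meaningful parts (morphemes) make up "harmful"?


Word: "harmful"
Morphemes: harm / -ful
Each morpheme carries meaning
= 2 morphemes


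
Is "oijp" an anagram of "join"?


Word 1: "join" → sorted: ijno
Word 2: "oijp" → sorted: ijop
Same letters? ijno != ijop
Anagram = No


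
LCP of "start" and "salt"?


Word 1: "start"
Word 2: "salt"
Comparing from start:
  Pos 0: 's' == 's'
  Pos 1: 't' != 'a' (stop)
LCP = "s" (length 1)


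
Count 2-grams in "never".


Word: "never" (length 5)
Number of 2-grams = length - 2 + 1 = 5 - 2 + 1
= 4


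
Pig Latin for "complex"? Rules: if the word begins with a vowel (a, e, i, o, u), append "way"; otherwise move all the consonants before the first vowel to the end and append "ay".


Word: "complex"
Starts with consonant(s) → move to end, add 'ay'
Consonant cluster: "c"
Pig Latin = "omplexcay"


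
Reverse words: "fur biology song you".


Original: "fur biology song you"
Words (1..n): fur | biology | song | you
Reversed (n..1): you | song | biology | fur
Result = "you song biology fur"


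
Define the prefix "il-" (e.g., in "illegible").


Prefix: il-
As in: illegible -> il- + legible
Meaning = not


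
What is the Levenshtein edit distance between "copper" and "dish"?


Word 1: "copper" (length 6)
Word 2: "dish" (length 4)
One optimal edit sequence (insert/delete/substitute each cost 1):
  1. delete 'c'  (+1)
  2. delete 'o'  (+1)
  3. substitute 'p' -> 'd'  (+1)
  4. substitute 'p' -> 'i'  (+1)
  5. substitute 'e' -> 's'  (+1)
  6. substitute 'r' -> 'h'  (+1)
Total edit operations: 6
Edit distance = 6


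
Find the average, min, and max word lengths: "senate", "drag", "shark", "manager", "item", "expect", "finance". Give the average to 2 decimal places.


Lengths: "senate"=6, "drag"=4, "shark"=5, "manager"=7, "item"=4, "expect"=6, "finance"=7
Sum = 39, Count = 7
Average = 39/7 = 5.57
= avg=5.57, min=4, max=7


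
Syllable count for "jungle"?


Word: "jungle"
Syllable breakdown: jun / gle
Counting: 2 parts
= 2 syllables


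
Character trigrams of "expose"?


Word: "expose" (length 6)
Number of trigrams = 6 - 3 + 1 = 4
  Position 0: "exp"
  Position 1: "xpo"
  Position 2: "pos"
  Position 3: "ose"
Trigrams = "exp", "xpo", "pos", "ose"


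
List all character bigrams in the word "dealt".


Word: "dealt" (length 5)
Number of bigrams = 5 - 2 + 1 = 4
  Position 0: "de"
  Position 1: "ea"
  Position 2: "al"
  Position 3: "lt"
Bigrams = "de", "ea", "al", "lt"


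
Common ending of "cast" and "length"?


Word 1: "cast"
Word 2: "length"
Comparing from end:
  Pos -1: 't' != 'h' (stop)
LCS = "" (length 0)


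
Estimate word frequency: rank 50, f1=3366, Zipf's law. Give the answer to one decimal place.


Zipf's law: f(r) = f(1) / r
f(1) = 3366
f(50) = 3366 / 50
= 67.3 occurrences


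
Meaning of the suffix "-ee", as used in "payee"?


Suffix: -ee
Example: payee = pay + -ee
Meaning = one who receives


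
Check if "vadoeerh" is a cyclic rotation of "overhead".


Word: "overhead", Candidate: "vadoeerh"
Method: check if candidate is substring of word+word
"overheadoverhead" contains "vadoeerh"? No
Is rotation = No


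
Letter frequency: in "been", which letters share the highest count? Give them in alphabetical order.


Word: "been"
Letter counts:
  'b': 1
  'e': 2
  'n': 1
Maximum count = 2
Most frequent = 'e' (2 times each)


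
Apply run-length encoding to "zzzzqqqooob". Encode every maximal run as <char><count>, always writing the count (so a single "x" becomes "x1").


String: "zzzzqqqooob"
Scanning for consecutive runs:
  'z' x 4
  'q' x 3
  'o' x 3
  'b' x 1
RLE = "z4q3o3b1"


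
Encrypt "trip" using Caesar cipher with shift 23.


Word: "trip"
Shift: 23
Each letter → (letter + shift) mod 26:
  't' (19) + 23 = 16 → 'q'
  'r' (17) + 23 = 14 → 'o'
  'i' (8) + 23 = 5 → 'f'
  'p' (15) + 23 = 12 → 'm'
Result = "qofm"


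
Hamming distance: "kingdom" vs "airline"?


Comparing character by character (same length = 7):
  Pos 0: 'k' vs 'a' !=
  Pos 1: 'i' vs 'i' =
  Pos 2: 'n' vs 'r' !=
  Pos 3: 'g' vs 'l' !=
  Pos 4: 'd' vs 'i' !=
  Pos 5: 'o' vs 'n' !=
  Pos 6: 'm' vs 'e' !=
Hamming distance = 6


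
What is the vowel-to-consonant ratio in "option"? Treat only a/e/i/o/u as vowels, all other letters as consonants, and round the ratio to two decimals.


Word: "option"
Vowels (a,e,i,o,u): 3
Consonants: 3
Ratio = 3/3
= 1.00


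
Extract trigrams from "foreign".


Word: "foreign" (length 7)
Number of trigrams = 7 - 3 + 1 = 5
  Position 0: "for"
  Position 1: "ore"
  Position 2: "rei"
  Position 3: "eig"
  Position 4: "ign"
Trigrams = "for", "ore", "rei", "eig", "ign"


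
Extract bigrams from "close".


Word: "close" (length 5)
Number of bigrams = 5 - 2 + 1 = 4
  Position 0: "cl"
  Position 1: "lo"
  Position 2: "os"
  Position 3: "se"
Bigrams = "cl", "lo", "os", "se"


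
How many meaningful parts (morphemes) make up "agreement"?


Word: "agreement"
Morphemes: agree / -ment
Each morpheme carries meaning
= 2 morphemes


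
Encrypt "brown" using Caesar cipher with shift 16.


Word: "brown"
Shift: 16
Each letter → (letter + shift) mod 26:
  'b' (1) + 16 = 17 → 'r'
  'r' (17) + 16 = 7 → 'h'
  'o' (14) + 16 = 4 → 'e'
  'w' (22) + 16 = 12 → 'm'
  'n' (13) + 16 = 3 → 'd'
Result = "rhemd"


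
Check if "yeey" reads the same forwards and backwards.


Word: "yeey"
Reversed: "yeey"
Forward == Backward? yeey == yeey
Palindrome = Yes


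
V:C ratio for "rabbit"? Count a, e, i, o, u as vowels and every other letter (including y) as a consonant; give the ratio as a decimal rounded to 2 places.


Word: "rabbit"
Vowels (a,e,i,o,u): 2
Consonants: 4
Ratio = 2/4
= 0.50


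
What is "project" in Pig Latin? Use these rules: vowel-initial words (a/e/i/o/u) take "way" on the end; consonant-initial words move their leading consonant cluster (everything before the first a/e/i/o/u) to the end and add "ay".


Word: "project"
Starts with consonant(s) → move to end, add 'ay'
Consonant cluster: "pr"
Pig Latin = "ojectpray"


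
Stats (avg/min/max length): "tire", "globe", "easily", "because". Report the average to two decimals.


Lengths: "tire"=4, "globe"=5, "easily"=6, "because"=7
Sum = 22, Count = 4
Average = 22/4 = 5.50
= avg=5.50, min=4, max=7


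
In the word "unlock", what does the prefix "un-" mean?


Prefix: un-
Example: unlock (un- + lock)
Meaning = not / reverse


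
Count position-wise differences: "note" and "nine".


Comparing character by character (same length = 4):
  Pos 0: 'n' vs 'n' =
  Pos 1: 'o' vs 'i' !=
  Pos 2: 't' vs 'n' !=
  Pos 3: 'e' vs 'e' =
Hamming distance = 2


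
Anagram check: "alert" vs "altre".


Word 1: "alert" → sorted: aelrt
Word 2: "altre" → sorted: aelrt
Same letters? aelrt == aelrt
Anagram = Yes


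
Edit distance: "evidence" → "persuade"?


Word 1: "evidence" (length 8)
Word 2: "persuade" (length 8)
One optimal edit sequence (insert/delete/substitute each cost 1):
  1. substitute 'e' -> 'p'  (+1)
  2. substitute 'v' -> 'e'  (+1)
  3. substitute 'i' -> 'r'  (+1)
  4. substitute 'd' -> 's'  (+1)
  5. substitute 'e' -> 'u'  (+1)
  6. substitute 'n' -> 'a'  (+1)
  7. substitute 'c' -> 'd'  (+1)
  8. keep 'e'
Total edit operations: 7
Edit distance = 7


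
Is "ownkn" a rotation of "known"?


Word: "known", Candidate: "ownkn"
Method: check if candidate is substring of word+word
"knownknown" contains "ownkn"? Yes
Is rotation = Yes


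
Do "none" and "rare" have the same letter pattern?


Pattern of "none": [0, 1, 0, 2]
Pattern of "rare": [0, 1, 0, 2]
Patterns match
Same pattern = Yes


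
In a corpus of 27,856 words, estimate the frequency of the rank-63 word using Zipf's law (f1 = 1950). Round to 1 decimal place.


Zipf's law: f(r) = f(1) / r
f(1) = 1950
f(63) = 1950 / 63
= 31.0 occurrences


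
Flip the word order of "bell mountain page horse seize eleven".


Original: "bell mountain page horse seize eleven"
Words (1..n): bell | mountain | page | horse | seize | eleven
Reversed (n..1): eleven | seize | horse | page | mountain | bell
Result = "eleven seize horse page mountain bell"


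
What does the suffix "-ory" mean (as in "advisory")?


Suffix: -ory
As in: advisory -> advise + -ory, with a spelling change
Meaning = relating to / place for


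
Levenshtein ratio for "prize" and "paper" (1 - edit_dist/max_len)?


Word 1: "prize" (length 5)
Word 2: "paper" (length 5)
One optimal edit sequence:
  1. keep 'p'
  2. substitute 'r' -> 'a'  (+1)
  3. substitute 'i' -> 'p'  (+1)
  4. substitute 'z' -> 'e'  (+1)
  5. substitute 'e' -> 'r'  (+1)
Edit distance = 4
Max length = max(5, 5) = 5
Similarity = 1 - 4/5
= 0.2000


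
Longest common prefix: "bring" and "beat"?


Word 1: "bring"
Word 2: "beat"
Comparing from start:
  Pos 0: 'b' == 'b'
  Pos 1: 'r' != 'e' (stop)
LCP = "b" (length 1)


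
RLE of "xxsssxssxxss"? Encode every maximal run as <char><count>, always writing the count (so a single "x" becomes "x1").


String: "xxsssxssxxss"
Scanning for consecutive runs:
  'x' x 2
  's' x 3
  'x' x 1
  's' x 2
  'x' x 2
  's' x 2
RLE = "x2s3x1s2x2s2"


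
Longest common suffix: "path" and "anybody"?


Word 1: "path"
Word 2: "anybody"
Comparing from end:
  Pos -1: 'h' != 'y' (stop)
LCS = "" (length 0)


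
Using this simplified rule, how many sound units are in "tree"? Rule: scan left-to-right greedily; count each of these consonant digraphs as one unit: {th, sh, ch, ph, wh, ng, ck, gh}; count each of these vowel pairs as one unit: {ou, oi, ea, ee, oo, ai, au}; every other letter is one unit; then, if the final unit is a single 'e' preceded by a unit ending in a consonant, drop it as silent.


Word: "tree" (4 letters)
Left-to-right scan:
  [1] 't' (letter)
  [2] 'r' (letter)
  [3] 'ee' (vowel-pair)
Units from scan: 3
Sound units = 3 units


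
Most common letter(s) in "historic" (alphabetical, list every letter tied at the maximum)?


Word: "historic"
Letter counts:
  'c': 1
  'h': 1
  'i': 2
  'o': 1
  'r': 1
  's': 1
  't': 1
Maximum count = 2
Most frequent = 'i' (2 times each)


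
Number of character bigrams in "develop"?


Word: "develop" (length 7)
Number of 2-grams = length - 2 + 1 = 7 - 2 + 1
= 6


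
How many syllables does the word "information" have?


Word: "information"
Syllable breakdown: in / for / ma / tion
Counting: 4 parts
= 4 syllables


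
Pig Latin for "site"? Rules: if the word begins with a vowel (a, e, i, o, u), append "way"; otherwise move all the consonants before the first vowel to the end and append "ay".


Word: "site"
Starts with consonant(s) → move to end, add 'ay'
Consonant cluster: "s"
Pig Latin = "itesay"


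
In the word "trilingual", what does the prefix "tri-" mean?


Prefix: tri-
Example: trilingual (tri- + lingual)
Meaning = three


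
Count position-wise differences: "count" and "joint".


Comparing character by character (same length = 5):
  Pos 0: 'c' vs 'j' !=
  Pos 1: 'o' vs 'o' =
  Pos 2: 'u' vs 'i' !=
  Pos 3: 'n' vs 'n' =
  Pos 4: 't' vs 't' =
Hamming distance = 2


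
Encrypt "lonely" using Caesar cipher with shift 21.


Word: "lonely"
Shift: 21
Each letter → (letter + shift) mod 26:
  'l' (11) + 21 = 6 → 'g'
  'o' (14) + 21 = 9 → 'j'
  'n' (13) + 21 = 8 → 'i'
  'e' (4) + 21 = 25 → 'z'
  'l' (11) + 21 = 6 → 'g'
  'y' (24) + 21 = 19 → 't'
Result = "gjizgt"


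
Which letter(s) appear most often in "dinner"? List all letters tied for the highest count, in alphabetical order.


Word: "dinner"
Letter counts:
  'd': 1
  'e': 1
  'i': 1
  'n': 2
  'r': 1
Maximum count = 2
Most frequent = 'n' (2 times each)


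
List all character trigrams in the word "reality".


Word: "reality" (length 7)
Number of trigrams = 7 - 3 + 1 = 5
  Position 0: "rea"
  Position 1: "eal"
  Position 2: "ali"
  Position 3: "lit"
  Position 4: "ity"
Trigrams = "rea", "eal", "ali", "lit", "ity"


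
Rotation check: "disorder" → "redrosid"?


Word: "disorder", Candidate: "redrosid"
Method: check if candidate is substring of word+word
"disorderdisorder" contains "redrosid"? No
Is rotation = No


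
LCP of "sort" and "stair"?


Word 1: "sort"
Word 2: "stair"
Comparing from start:
  Pos 0: 's' == 's'
  Pos 1: 'o' != 't' (stop)
LCP = "s" (length 1)


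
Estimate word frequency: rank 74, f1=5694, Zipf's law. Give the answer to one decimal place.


Zipf's law: f(r) = f(1) / r
f(1) = 5694
f(74) = 5694 / 74
= 76.9 occurrences


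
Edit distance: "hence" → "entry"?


Word 1: "hence" (length 5)
Word 2: "entry" (length 5)
One optimal edit sequence (insert/delete/substitute each cost 1):
  1. delete 'h'  (+1)
  2. keep 'e'
  3. keep 'n'
  4. insert 't'  (+1)
  5. substitute 'c' -> 'r'  (+1)
  6. substitute 'e' -> 'y'  (+1)
Total edit operations: 4
Edit distance = 4


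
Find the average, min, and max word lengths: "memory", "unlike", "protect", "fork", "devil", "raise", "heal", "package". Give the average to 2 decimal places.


Lengths: "memory"=6, "unlike"=6, "protect"=7, "fork"=4, "devil"=5, "raise"=5, "heal"=4, "package"=7
Sum = 44, Count = 8
Average = 44/8 = 5.50
= avg=5.50, min=4, max=7


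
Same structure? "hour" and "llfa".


Pattern of "hour": [0, 1, 2, 3]
Pattern of "llfa": [0, 0, 1, 2]
Patterns do not match
Same pattern = No


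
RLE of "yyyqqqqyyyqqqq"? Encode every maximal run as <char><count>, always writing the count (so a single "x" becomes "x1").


String: "yyyqqqqyyyqqqq"
Scanning for consecutive runs:
  'y' x 3
  'q' x 4
  'y' x 3
  'q' x 4
RLE = "y3q4y3q4"


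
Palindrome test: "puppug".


Word: "puppug"
Reversed: "guppup"
Forward == Backward? puppug != guppup
Palindrome = No


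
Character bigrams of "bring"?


Word: "bring" (length 5)
Number of bigrams = 5 - 2 + 1 = 4
  Position 0: "br"
  Position 1: "ri"
  Position 2: "in"
  Position 3: "ng"
Bigrams = "br", "ri", "in", "ng"


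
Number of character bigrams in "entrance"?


Word: "entrance" (length 8)
Number of 2-grams = length - 2 + 1 = 8 - 2 + 1
= 7


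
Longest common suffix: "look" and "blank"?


Word 1: "look"
Word 2: "blank"
Comparing from end:
  Pos -1: 'k' == 'k'
  Pos -2: 'o' != 'n' (stop)
LCS = "k" (length 1)


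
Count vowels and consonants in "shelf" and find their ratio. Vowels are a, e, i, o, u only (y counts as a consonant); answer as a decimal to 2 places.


Word: "shelf"
Vowels (a,e,i,o,u): 1
Consonants: 4
Ratio = 1/4
= 0.25
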